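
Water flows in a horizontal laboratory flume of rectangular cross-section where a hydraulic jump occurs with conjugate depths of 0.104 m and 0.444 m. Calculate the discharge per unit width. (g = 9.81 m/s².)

q = 0.352 m²/s

For a rectangular channel the momentum equation gives q² = ½·g·y₁·y₂·(y₁ + y₂) = ½×9.81×0.104×0.444×0.548 = 0.124.
q = √0.124 = 0.352 m²/s.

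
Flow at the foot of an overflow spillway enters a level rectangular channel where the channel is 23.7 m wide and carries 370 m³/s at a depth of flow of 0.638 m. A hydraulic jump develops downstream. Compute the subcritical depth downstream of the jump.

y₂ = 8.51 m

q = Q/b = 370/23.7 = 15.6 m²/s; V₁ = q/y₁ = 24.5 m/s. Fr₁ = V₁/√(g·y₁) = 9.78.
Bélanger equation: y₂/y₁ = ½[√(1 + 8Fr₁²) − 1] = ½[√766.4 − 1] = 13.3.
y₂ = 13.3 × 0.638 = 8.51 m.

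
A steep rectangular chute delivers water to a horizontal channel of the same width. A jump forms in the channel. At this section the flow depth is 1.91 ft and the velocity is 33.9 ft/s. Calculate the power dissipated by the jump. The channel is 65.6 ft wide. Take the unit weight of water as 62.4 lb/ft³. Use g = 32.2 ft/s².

P = 4064 hp

Fr₁ = V₁/√(g·y₁) = 33.9/√(32.2×1.91) = 4.32.
Bélanger equation: y₂/y₁ = ½[√(1 + 8Fr₁²) − 1] = ½[√150.5 − 1] = 5.63.
y₂ = 5.63 × 1.91 = 10.8 ft.
Head loss: ΔE = (y₂ − y₁)³/(4y₁y₂) = (10.8 − 1.91)³/(4×1.91×10.8) = 693/82.2 = 8.43 ft.
q = V₁·y₁ = 33.9 × 1.91 = 64.7 ft²/s. Q = q·b = 64.7 × 65.6 = 4248 cfs. P = γ·Q·ΔE/550 = 62.4 × 4248 × 8.43 / 550 = 4064 hp.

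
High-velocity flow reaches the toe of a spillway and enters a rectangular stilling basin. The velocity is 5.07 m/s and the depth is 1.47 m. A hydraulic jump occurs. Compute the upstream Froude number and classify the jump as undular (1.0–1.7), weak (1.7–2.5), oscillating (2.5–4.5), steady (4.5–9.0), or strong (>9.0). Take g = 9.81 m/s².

Fr₁ = V₁/√(g·y₁) = 5.07/√(9.81×1.47) = 1.34.
Fr₁ = 1.34 lies in the undular range.

Fr₁ = 1.34; undular jump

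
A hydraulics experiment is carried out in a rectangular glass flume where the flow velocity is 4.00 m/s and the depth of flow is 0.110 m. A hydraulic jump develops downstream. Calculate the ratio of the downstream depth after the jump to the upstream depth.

Fr₁ = V₁/√(g·y₁) = 4.00/√(9.81×0.110) = 3.85.
By Bélanger, y₂/y₁ = ½[√(1 + 8Fr₁²) − 1] = ½[√119.6 − 1] = 4.97.

y₂/y₁ = 4.97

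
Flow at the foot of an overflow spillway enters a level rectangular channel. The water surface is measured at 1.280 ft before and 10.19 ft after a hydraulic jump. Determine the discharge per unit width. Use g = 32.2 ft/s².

q = 49.08 ft²/s

For a rectangular channel the momentum equation gives q² = ½·g·y₁·y₂·(y₁ + y₂) = ½×32.2×1.280×10.19×11.47 = 2409.
q = √2409 = 49.08 ft²/s.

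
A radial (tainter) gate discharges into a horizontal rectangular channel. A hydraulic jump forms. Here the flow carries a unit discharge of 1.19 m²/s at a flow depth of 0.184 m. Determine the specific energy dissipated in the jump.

ΔE = 1.10 m

V₁ = q/y₁ = 1.19/0.184 = 6.47 m/s. Fr₁ = V₁/√(g·y₁) = 6.47/√(9.81×0.184) = 4.81.
Conjugate-depth relation: y₂/y₁ = ½[√(1 + 8Fr₁²) − 1] = ½[√186.4 − 1] = 6.33.
y₂ = 6.33 × 0.184 = 1.16 m.
Head loss: ΔE = (y₂ − y₁)³/(4y₁y₂) = (1.16 − 0.184)³/(4×0.184×1.16) = 0.941/0.857 = 1.10 m.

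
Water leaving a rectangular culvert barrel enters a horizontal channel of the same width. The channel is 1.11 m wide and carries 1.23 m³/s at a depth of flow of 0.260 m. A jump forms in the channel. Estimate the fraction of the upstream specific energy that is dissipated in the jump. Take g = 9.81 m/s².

q = Q/b = 1.23/1.11 = 1.11 m²/s; V₁ = q/y₁ = 4.26 m/s. Fr₁ = V₁/√(g·y₁) = 2.67.
Conjugate-depth relation: y₂/y₁ = ½[√(1 + 8Fr₁²) − 1] = ½[√57.97 − 1] = 3.31.
y₂ = 3.31 × 0.260 = 0.860 m.
E₁ = y₁ + V₁²/2g = 1.19 m. ΔE = (y₂ − y₁)³/(4y₁y₂) = 0.241 m. ΔE/E₁ = 0.241/1.19 = 0.204.

ΔE/E₁ = 0.204 (20.4%)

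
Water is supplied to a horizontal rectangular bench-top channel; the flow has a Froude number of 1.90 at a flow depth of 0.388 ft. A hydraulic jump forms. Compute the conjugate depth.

Fr₁ = 1.90 (given).
By Bélanger, y₂/y₁ = ½[√(1 + 8Fr₁²) − 1] = ½[√29.88 − 1] = 2.23.
y₂ = 2.23 × 0.388 = 0.866 ft.

y₂ = 0.866 ft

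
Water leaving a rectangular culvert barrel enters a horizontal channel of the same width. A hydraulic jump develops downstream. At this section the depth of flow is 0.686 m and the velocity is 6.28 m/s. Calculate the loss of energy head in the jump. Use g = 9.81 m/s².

ΔE = 0.436 m

Fr₁ = V₁/√(g·y₁) = 6.28/√(9.81×0.686) = 2.42.
Sequent-depth ratio: y₂/y₁ = ½[√(1 + 8Fr₁²) − 1] = ½[√47.88 − 1] = 2.96.
y₂ = 2.96 × 0.686 = 2.03 m.
q = V₁·y₁ = 6.28 × 0.686 = 4.31 m²/s. V₂ = q/y₂ = 4.31/2.03 = 2.12 m/s. E₁ = y₁ + V₁²/2g = 2.70 m; E₂ = y₂ + V₂²/2g = 2.26 m. ΔE = E₁ − E₂ = 0.436 m.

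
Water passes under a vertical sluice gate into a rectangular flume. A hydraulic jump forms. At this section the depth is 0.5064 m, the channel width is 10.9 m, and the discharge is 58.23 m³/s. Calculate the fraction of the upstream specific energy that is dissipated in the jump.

q = Q/b = 58.23/10.9 = 5.342 m²/s; V₁ = q/y₁ = 10.55 m/s. Fr₁ = V₁/√(g·y₁) = 4.733.
Bélanger equation: y₂/y₁ = ½[√(1 + 8Fr₁²) − 1] = ½[√180.22 − 1] = 6.212.
y₂ = 6.212 × 0.5064 = 3.146 m.
E₁ = y₁ + V₁²/2g = 6.179 m. ΔE = (y₂ − y₁)³/(4y₁y₂) = 2.886 m. ΔE/E₁ = 2.886/6.179 = 0.467.

ΔE/E₁ = 0.467 (46.7%)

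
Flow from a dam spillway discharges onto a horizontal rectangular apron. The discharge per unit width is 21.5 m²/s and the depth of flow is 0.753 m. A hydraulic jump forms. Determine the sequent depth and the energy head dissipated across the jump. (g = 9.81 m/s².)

V₁ = q/y₁ = 21.5/0.753 = 28.6 m/s. Fr₁ = V₁/√(g·y₁) = 28.6/√(9.81×0.753) = 10.5.
Sequent-depth ratio: y₂/y₁ = ½[√(1 + 8Fr₁²) − 1] = ½[√883.9 − 1] = 14.4.
y₂ = 14.4 × 0.753 = 10.8 m.
V₂ = q/y₂ = 21.5/10.8 = 1.99 m/s. E₁ = y₁ + V₁²/2g = 42.3 m; E₂ = y₂ + V₂²/2g = 11.0 m. ΔE = E₁ − E₂ = 31.3 m.

y₂ = 10.8 m; ΔE = 31.3 m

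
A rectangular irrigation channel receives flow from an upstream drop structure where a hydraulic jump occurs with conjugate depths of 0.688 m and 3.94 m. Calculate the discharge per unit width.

For a rectangular channel the momentum equation gives q² = ½·g·y₁·y₂·(y₁ + y₂) = ½×9.81×0.688×3.94×4.63 = 61.5.
q = √61.5 = 7.84 m²/s.

q = 7.84 m²/s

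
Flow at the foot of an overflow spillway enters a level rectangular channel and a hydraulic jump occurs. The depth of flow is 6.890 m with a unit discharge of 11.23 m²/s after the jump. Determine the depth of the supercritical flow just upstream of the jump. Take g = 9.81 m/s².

V₂ = q/y₂ = 11.23/6.890 = 1.630 m/s; Fr₂ = V₂/√(g·y₂) = 0.1983.
The Bélanger relation is symmetric: y₁/y₂ = ½[√(1 + 8Fr₂²) − 1] = ½[√1.3144 − 1] = 0.07324.
y₁ = 0.07324 × 6.890 = 0.5046 m.

y₁ = 0.5046 m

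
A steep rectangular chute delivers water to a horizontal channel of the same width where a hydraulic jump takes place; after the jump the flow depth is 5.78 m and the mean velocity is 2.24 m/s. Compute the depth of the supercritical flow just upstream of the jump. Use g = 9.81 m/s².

Fr₂ = V₂/√(g·y₂) = 2.24/√(9.81×5.78) = 0.297.
The Bélanger relation is symmetric: y₁/y₂ = ½[√(1 + 8Fr₂²) − 1] = ½[√1.708 − 1] = 0.153.
y₁ = 0.153 × 5.78 = 0.887 m.

y₁ = 0.887 m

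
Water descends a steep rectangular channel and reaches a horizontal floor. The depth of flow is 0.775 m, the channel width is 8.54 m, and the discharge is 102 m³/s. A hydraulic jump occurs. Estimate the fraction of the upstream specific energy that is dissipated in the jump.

q = Q/b = 102/8.54 = 11.9 m²/s; V₁ = q/y₁ = 15.4 m/s. Fr₁ = V₁/√(g·y₁) = 5.59.
From the momentum equation for a rectangular channel, y₂/y₁ = ½[√(1 + 8Fr₁²) − 1] = ½[√250.9 − 1] = 7.42.
y₂ = 7.42 × 0.775 = 5.75 m.
E₁ = y₁ + V₁²/2g = 12.9 m. ΔE = (y₂ − y₁)³/(4y₁y₂) = 6.91 m. ΔE/E₁ = 6.91/12.9 = 0.536.

ΔE/E₁ = 0.536 (53.6%)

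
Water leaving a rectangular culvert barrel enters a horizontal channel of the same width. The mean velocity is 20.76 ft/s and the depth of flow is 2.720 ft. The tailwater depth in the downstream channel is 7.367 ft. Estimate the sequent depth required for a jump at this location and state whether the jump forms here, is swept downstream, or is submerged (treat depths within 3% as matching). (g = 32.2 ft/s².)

y₂ = 7.281 ft; the jump forms here

Fr₁ = V₁/√(g·y₁) = 20.76/√(32.2×2.720) = 2.218.
By Bélanger, y₂/y₁ = ½[√(1 + 8Fr₁²) − 1] = ½[√40.366 − 1] = 2.677.
y₂ = 2.677 × 2.720 = 7.281 ft.
Tailwater y_tw = 7.367 ft: y_tw ≈ y₂, so the jump forms here.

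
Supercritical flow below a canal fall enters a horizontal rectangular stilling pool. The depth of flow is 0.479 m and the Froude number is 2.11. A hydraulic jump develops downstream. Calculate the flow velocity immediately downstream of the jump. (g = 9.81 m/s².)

V₂ = 1.81 m/s

Fr₁ = 2.11 (given).
Bélanger equation: y₂/y₁ = ½[√(1 + 8Fr₁²) − 1] = ½[√36.62 − 1] = 2.53.
y₂ = 2.53 × 0.479 = 1.21 m.
V₁ = Fr₁·√(g·y₁) = 2.11×√(9.81×0.479) = 4.57 m/s; q = V₁·y₁ = 2.19 m²/s.
V₂ = q/y₂ = 2.19/1.21 = 1.81 m/s.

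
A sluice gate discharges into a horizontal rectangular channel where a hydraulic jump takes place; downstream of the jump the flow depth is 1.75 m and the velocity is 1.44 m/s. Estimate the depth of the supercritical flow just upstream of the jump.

Fr₂ = V₂/√(g·y₂) = 1.44/√(9.81×1.75) = 0.348.
Applying the sequent-depth relation in reverse, y₁/y₂ = ½[√(1 + 8Fr₂²) − 1] = ½[√1.966 − 1] = 0.201.
y₁ = 0.201 × 1.75 = 0.352 m.

y₁ = 0.352 m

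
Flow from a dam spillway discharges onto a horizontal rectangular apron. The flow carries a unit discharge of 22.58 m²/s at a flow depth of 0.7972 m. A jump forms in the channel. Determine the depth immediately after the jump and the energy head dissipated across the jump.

V₁ = q/y₁ = 22.58/0.7972 = 28.32 m/s. Fr₁ = V₁/√(g·y₁) = 28.32/√(9.81×0.7972) = 10.13.
Bélanger equation: y₂/y₁ = ½[√(1 + 8Fr₁²) − 1] = ½[√821.67 − 1] = 13.83.
y₂ = 13.83 × 0.7972 = 11.03 m.
V₂ = q/y₂ = 22.58/11.03 = 2.048 m/s. E₁ = y₁ + V₁²/2g = 41.69 m; E₂ = y₂ + V₂²/2g = 11.24 m. ΔE = E₁ − E₂ = 30.45 m.

y₂ = 11.03 m; ΔE = 30.45 m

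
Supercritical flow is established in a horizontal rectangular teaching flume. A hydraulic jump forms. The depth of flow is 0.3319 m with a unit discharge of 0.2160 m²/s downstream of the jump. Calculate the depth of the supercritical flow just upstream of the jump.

y₁ = 0.07111 m

V₂ = q/y₂ = 0.2160/0.3319 = 0.6508 m/s; Fr₂ = V₂/√(g·y₂) = 0.3607.
From the momentum equation (using Fr₂), y₁/y₂ = ½[√(1 + 8Fr₂²) − 1] = ½[√2.0407 − 1] = 0.2143.
y₁ = 0.2143 × 0.3319 = 0.07111 m.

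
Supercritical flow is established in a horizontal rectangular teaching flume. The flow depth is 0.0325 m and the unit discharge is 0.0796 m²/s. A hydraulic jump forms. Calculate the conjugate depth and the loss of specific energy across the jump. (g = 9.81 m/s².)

y₂ = 0.184 m; ΔE = 0.145 m

V₁ = q/y₁ = 0.0796/0.0325 = 2.45 m/s. Fr₁ = V₁/√(g·y₁) = 2.45/√(9.81×0.0325) = 4.34.
Sequent-depth ratio: y₂/y₁ = ½[√(1 + 8Fr₁²) − 1] = ½[√151.5 − 1] = 5.65.
y₂ = 5.65 × 0.0325 = 0.184 m.
V₂ = q/y₂ = 0.0796/0.184 = 0.433 m/s. E₁ = y₁ + V₁²/2g = 0.338 m; E₂ = y₂ + V₂²/2g = 0.193 m. ΔE = E₁ − E₂ = 0.145 m.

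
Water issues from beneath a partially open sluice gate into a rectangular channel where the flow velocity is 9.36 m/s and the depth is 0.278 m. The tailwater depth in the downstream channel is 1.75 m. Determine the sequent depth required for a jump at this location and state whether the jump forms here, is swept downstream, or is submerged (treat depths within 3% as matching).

Fr₁ = V₁/√(g·y₁) = 9.36/√(9.81×0.278) = 5.67.
From the momentum equation for a rectangular channel, y₂/y₁ = ½[√(1 + 8Fr₁²) − 1] = ½[√258.0 − 1] = 7.53.
y₂ = 7.53 × 0.278 = 2.09 m.
Tailwater y_tw = 1.75 m: y_tw < y₂, so the jump is swept downstream.

y₂ = 2.09 m; the jump is swept downstream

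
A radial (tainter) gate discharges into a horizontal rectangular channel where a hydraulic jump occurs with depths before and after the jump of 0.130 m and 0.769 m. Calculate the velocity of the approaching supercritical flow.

V₁ = 5.11 m/s

For a rectangular channel the momentum equation gives q² = ½·g·y₁·y₂·(y₁ + y₂) = ½×9.81×0.130×0.769×0.899 = 0.441.
q = √0.441 = 0.664 m²/s.
V₁ = q/y₁ = 0.664/0.130 = 5.11 m/s.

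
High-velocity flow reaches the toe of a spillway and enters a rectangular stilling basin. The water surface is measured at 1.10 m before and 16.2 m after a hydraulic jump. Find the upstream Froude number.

For a rectangular channel the momentum equation gives q² = ½·g·y₁·y₂·(y₁ + y₂) = ½×9.81×1.10×16.2×17.3 = 1512.
q = √1512 = 38.9 m²/s.
V₁ = q/y₁ = 35.4 m/s; Fr₁ = V₁/√(g·y₁) = 10.8.

Fr₁ = 10.8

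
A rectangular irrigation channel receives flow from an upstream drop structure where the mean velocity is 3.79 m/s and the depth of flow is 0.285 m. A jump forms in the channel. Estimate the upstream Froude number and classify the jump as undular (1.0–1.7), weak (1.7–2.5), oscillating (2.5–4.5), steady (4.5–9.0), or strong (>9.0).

Fr₁ = V₁/√(g·y₁) = 3.79/√(9.81×0.285) = 2.27.
Fr₁ = 2.27 lies in the weak range.

Fr₁ = 2.27; weak jump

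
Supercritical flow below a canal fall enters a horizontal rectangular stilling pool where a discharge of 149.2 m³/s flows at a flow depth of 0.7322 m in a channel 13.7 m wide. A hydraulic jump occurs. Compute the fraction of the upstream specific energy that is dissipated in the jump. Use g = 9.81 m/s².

q = Q/b = 149.2/13.7 = 10.89 m²/s; V₁ = q/y₁ = 14.87 m/s. Fr₁ = V₁/√(g·y₁) = 5.550.
By Bélanger, y₂/y₁ = ½[√(1 + 8Fr₁²) − 1] = ½[√247.39 − 1] = 7.364.
y₂ = 7.364 × 0.7322 = 5.392 m.
E₁ = y₁ + V₁²/2g = 12.01 m. ΔE = (y₂ − y₁)³/(4y₁y₂) = 6.408 m. ΔE/E₁ = 6.408/12.01 = 0.534.

ΔE/E₁ = 0.534 (53.4%)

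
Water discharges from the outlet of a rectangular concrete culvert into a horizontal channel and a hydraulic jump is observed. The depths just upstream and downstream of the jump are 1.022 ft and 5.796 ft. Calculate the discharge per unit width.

For a rectangular channel the momentum equation gives q² = ½·g·y₁·y₂·(y₁ + y₂) = ½×32.2×1.022×5.796×6.818 = 650.2.
q = √650.2 = 25.50 ft²/s.

q = 25.50 ft²/s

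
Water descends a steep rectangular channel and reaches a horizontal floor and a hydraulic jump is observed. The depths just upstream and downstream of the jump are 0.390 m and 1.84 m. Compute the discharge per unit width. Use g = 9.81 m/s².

q = 2.80 m²/s

For a rectangular channel the momentum equation gives q² = ½·g·y₁·y₂·(y₁ + y₂) = ½×9.81×0.390×1.84×2.23 = 7.85.
q = √7.85 = 2.80 m²/s.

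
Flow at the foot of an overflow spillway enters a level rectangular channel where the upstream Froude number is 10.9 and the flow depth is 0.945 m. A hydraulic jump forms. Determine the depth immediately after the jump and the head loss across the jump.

y₂ = 14.1 m; ΔE = 42.7 m

Fr₁ = 10.9 (given).
Bélanger equation: y₂/y₁ = ½[√(1 + 8Fr₁²) − 1] = ½[√951.5 − 1] = 14.9.
y₂ = 14.9 × 0.945 = 14.1 m.
Head loss: ΔE = (y₂ − y₁)³/(4y₁y₂) = (14.1 − 0.945)³/(4×0.945×14.1) = 2278/53.3 = 42.7 m.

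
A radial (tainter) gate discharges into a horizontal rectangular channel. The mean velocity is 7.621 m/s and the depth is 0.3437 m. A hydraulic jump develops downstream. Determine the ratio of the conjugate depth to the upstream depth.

y₂/y₁ = 5.391

Fr₁ = V₁/√(g·y₁) = 7.621/√(9.81×0.3437) = 4.150.
Conjugate-depth relation: y₂/y₁ = ½[√(1 + 8Fr₁²) − 1] = ½[√138.81 − 1] = 5.391.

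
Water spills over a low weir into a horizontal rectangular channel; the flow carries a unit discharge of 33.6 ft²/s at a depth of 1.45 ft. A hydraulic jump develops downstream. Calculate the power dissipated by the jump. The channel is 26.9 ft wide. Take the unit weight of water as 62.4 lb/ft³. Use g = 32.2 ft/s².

P = 315 hp

V₁ = q/y₁ = 33.6/1.45 = 23.2 ft/s. Fr₁ = V₁/√(g·y₁) = 23.2/√(32.2×1.45) = 3.39.
From the momentum equation for a rectangular channel, y₂/y₁ = ½[√(1 + 8Fr₁²) − 1] = ½[√93.00 − 1] = 4.32.
y₂ = 4.32 × 1.45 = 6.27 ft.
V₂ = q/y₂ = 33.6/6.27 = 5.36 ft/s. E₁ = y₁ + V₁²/2g = 9.79 ft; E₂ = y₂ + V₂²/2g = 6.71 ft. ΔE = E₁ − E₂ = 3.07 ft.
Q = q·b = 33.6 × 26.9 = 904 cfs. P = γ·Q·ΔE/550 = 62.4 × 904 × 3.07 / 550 = 315 hp.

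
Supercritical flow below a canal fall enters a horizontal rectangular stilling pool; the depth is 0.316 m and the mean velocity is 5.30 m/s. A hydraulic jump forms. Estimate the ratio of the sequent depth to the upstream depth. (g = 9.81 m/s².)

Fr₁ = V₁/√(g·y₁) = 5.30/√(9.81×0.316) = 3.01.
Bélanger equation: y₂/y₁ = ½[√(1 + 8Fr₁²) − 1] = ½[√73.49 − 1] = 3.79.

y₂/y₁ = 3.79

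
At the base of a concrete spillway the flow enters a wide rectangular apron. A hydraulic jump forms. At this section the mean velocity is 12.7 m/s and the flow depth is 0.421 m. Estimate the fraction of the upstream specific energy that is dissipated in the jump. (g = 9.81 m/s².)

Fr₁ = V₁/√(g·y₁) = 12.7/√(9.81×0.421) = 6.25.
Conjugate-depth relation: y₂/y₁ = ½[√(1 + 8Fr₁²) − 1] = ½[√313.4 − 1] = 8.35.
y₂ = 8.35 × 0.421 = 3.52 m.
E₁ = y₁ + V₁²/2g = 8.64 m. ΔE = (y₂ − y₁)³/(4y₁y₂) = 5.01 m. ΔE/E₁ = 5.01/8.64 = 0.579.

ΔE/E₁ = 0.579 (57.9%)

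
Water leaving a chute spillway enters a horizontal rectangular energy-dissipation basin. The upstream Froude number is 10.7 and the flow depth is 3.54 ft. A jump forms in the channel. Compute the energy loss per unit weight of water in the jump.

Fr₁ = 10.7 (given).
By Bélanger, y₂/y₁ = ½[√(1 + 8Fr₁²) − 1] = ½[√916.9 − 1] = 14.6.
y₂ = 14.6 × 3.54 = 51.8 ft.
Head loss: ΔE = (y₂ − y₁)³/(4y₁y₂) = (51.8 − 3.54)³/(4×3.54×51.8) = 112586/734 = 153 ft.

ΔE = 153 ft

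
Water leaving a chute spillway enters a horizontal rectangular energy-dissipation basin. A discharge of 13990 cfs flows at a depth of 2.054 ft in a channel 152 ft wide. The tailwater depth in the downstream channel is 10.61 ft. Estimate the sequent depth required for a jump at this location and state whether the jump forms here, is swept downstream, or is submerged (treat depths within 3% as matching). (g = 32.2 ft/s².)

q = Q/b = 13990/152 = 92.04 ft²/s; V₁ = q/y₁ = 44.81 ft/s. Fr₁ = V₁/√(g·y₁) = 5.510.
By Bélanger, y₂/y₁ = ½[√(1 + 8Fr₁²) − 1] = ½[√243.87 − 1] = 7.308.
y₂ = 7.308 × 2.054 = 15.01 ft.
Tailwater y_tw = 10.61 ft: y_tw < y₂, so the jump is swept downstream.

y₂ = 15.01 ft; the jump is swept downstream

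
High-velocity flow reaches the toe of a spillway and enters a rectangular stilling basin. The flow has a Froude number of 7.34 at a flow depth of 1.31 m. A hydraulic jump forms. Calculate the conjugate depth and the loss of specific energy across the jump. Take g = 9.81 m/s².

y₂ = 13.0 m; ΔE = 23.3 m

Fr₁ = 7.34 (given).
From the momentum equation for a rectangular channel, y₂/y₁ = ½[√(1 + 8Fr₁²) − 1] = ½[√432.0 − 1] = 9.89.
y₂ = 9.89 × 1.31 = 13.0 m.
V₁ = Fr₁·√(g·y₁) = 7.34×√(9.81×1.31) = 26.3 m/s; q = V₁·y₁ = 34.5 m²/s. V₂ = q/y₂ = 34.5/13.0 = 2.66 m/s. E₁ = y₁ + V₁²/2g = 36.6 m; E₂ = y₂ + V₂²/2g = 13.3 m. ΔE = E₁ − E₂ = 23.3 m.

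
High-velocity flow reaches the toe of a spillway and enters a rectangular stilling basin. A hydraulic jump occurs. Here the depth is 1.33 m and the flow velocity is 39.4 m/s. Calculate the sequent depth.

y₂ = 19.9 m

Fr₁ = V₁/√(g·y₁) = 39.4/√(9.81×1.33) = 10.9.
By Bélanger, y₂/y₁ = ½[√(1 + 8Fr₁²) − 1] = ½[√952.8 − 1] = 14.9.
y₂ = 14.9 × 1.33 = 19.9 m.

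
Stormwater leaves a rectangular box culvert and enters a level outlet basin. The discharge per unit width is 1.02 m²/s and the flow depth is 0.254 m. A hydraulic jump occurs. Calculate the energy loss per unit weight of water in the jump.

ΔE = 0.197 m

V₁ = q/y₁ = 1.02/0.254 = 4.02 m/s. Fr₁ = V₁/√(g·y₁) = 4.02/√(9.81×0.254) = 2.54.
From the momentum equation for a rectangular channel, y₂/y₁ = ½[√(1 + 8Fr₁²) − 1] = ½[√52.78 − 1] = 3.13.
y₂ = 3.13 × 0.254 = 0.796 m.
Head loss: ΔE = (y₂ − y₁)³/(4y₁y₂) = (0.796 − 0.254)³/(4×0.254×0.796) = 0.159/0.808 = 0.197 m.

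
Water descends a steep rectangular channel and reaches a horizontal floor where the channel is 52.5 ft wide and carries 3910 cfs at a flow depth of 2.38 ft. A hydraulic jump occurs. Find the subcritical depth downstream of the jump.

q = Q/b = 3910/52.5 = 74.5 ft²/s; V₁ = q/y₁ = 31.3 ft/s. Fr₁ = V₁/√(g·y₁) = 3.57.
Conjugate-depth relation: y₂/y₁ = ½[√(1 + 8Fr₁²) − 1] = ½[√103.2 − 1] = 4.58.
y₂ = 4.58 × 2.38 = 10.9 ft.

y₂ = 10.9 ft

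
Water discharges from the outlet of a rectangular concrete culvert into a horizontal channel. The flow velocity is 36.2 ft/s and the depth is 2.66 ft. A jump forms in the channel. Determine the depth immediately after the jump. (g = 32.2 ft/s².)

Fr₁ = V₁/√(g·y₁) = 36.2/√(32.2×2.66) = 3.91.
By Bélanger, y₂/y₁ = ½[√(1 + 8Fr₁²) − 1] = ½[√123.4 − 1] = 5.05.
y₂ = 5.05 × 2.66 = 13.4 ft.

y₂ = 13.4 ft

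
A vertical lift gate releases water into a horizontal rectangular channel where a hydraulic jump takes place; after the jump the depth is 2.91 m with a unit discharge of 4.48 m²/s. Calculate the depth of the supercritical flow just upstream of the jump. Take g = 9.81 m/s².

V₂ = q/y₂ = 4.48/2.91 = 1.54 m/s; Fr₂ = V₂/√(g·y₂) = 0.288.
Since the conjugate-depth ratio holds either way, y₁/y₂ = ½[√(1 + 8Fr₂²) − 1] = ½[√1.664 − 1] = 0.145.
y₁ = 0.145 × 2.91 = 0.422 m.

y₁ = 0.422 m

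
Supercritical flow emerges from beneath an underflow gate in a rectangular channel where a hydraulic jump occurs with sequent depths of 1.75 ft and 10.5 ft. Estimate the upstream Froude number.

For a rectangular channel the momentum equation gives q² = ½·g·y₁·y₂·(y₁ + y₂) = ½×32.2×1.75×10.5×12.2 = 3624.
q = √3624 = 60.2 ft²/s.
V₁ = q/y₁ = 34.4 ft/s; Fr₁ = V₁/√(g·y₁) = 4.58.

Fr₁ = 4.58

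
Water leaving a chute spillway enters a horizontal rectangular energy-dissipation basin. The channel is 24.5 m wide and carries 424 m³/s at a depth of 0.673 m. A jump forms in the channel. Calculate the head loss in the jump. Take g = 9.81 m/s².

q = Q/b = 424/24.5 = 17.3 m²/s; V₁ = q/y₁ = 25.7 m/s. Fr₁ = V₁/√(g·y₁) = 10.0.
Conjugate-depth relation: y₂/y₁ = ½[√(1 + 8Fr₁²) − 1] = ½[√802.3 − 1] = 13.7.
y₂ = 13.7 × 0.673 = 9.19 m.
Head loss: ΔE = (y₂ − y₁)³/(4y₁y₂) = (9.19 − 0.673)³/(4×0.673×9.19) = 619/24.8 = 25.0 m.

ΔE = 25.0 m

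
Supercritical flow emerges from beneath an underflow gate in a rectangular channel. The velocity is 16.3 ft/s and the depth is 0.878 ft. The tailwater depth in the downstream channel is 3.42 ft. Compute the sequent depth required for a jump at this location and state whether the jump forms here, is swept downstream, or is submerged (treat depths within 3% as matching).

y₂ = 3.39 ft; the jump forms here

Fr₁ = V₁/√(g·y₁) = 16.3/√(32.2×0.878) = 3.07.
Sequent-depth ratio: y₂/y₁ = ½[√(1 + 8Fr₁²) − 1] = ½[√76.18 − 1] = 3.86.
y₂ = 3.86 × 0.878 = 3.39 ft.
Tailwater y_tw = 3.42 ft: y_tw ≈ y₂, so the jump forms here.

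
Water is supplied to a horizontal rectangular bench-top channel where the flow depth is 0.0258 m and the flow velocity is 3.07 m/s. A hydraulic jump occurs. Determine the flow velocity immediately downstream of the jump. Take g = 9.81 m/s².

Fr₁ = V₁/√(g·y₁) = 3.07/√(9.81×0.0258) = 6.10.
By Bélanger, y₂/y₁ = ½[√(1 + 8Fr₁²) − 1] = ½[√298.9 − 1] = 8.14.
y₂ = 8.14 × 0.0258 = 0.210 m.
q = V₁·y₁ = 3.07 × 0.0258 = 0.0792 m²/s.
V₂ = q/y₂ = 0.0792/0.210 = 0.377 m/s.

V₂ = 0.377 m/s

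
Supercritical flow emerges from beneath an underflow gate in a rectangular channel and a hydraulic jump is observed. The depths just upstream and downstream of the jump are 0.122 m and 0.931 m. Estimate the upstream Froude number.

Fr₁ = 5.74

For a rectangular channel the momentum equation gives q² = ½·g·y₁·y₂·(y₁ + y₂) = ½×9.81×0.122×0.931×1.05 = 0.587.
q = √0.587 = 0.766 m²/s.
V₁ = q/y₁ = 6.28 m/s; Fr₁ = V₁/√(g·y₁) = 5.74.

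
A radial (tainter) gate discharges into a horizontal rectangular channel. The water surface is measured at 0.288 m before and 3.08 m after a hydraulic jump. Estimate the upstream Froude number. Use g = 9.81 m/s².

Fr₁ = 7.91

For a rectangular channel the momentum equation gives q² = ½·g·y₁·y₂·(y₁ + y₂) = ½×9.81×0.288×3.08×3.37 = 14.7.
q = √14.7 = 3.83 m²/s.
V₁ = q/y₁ = 13.3 m/s; Fr₁ = V₁/√(g·y₁) = 7.91.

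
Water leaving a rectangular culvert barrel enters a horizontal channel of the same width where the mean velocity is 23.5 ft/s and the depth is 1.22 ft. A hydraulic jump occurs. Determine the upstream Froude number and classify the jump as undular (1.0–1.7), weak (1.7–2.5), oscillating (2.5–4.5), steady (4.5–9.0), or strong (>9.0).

Fr₁ = 3.75; oscillating jump

Fr₁ = V₁/√(g·y₁) = 23.5/√(32.2×1.22) = 3.75.
Fr₁ = 3.75 lies in the oscillating range.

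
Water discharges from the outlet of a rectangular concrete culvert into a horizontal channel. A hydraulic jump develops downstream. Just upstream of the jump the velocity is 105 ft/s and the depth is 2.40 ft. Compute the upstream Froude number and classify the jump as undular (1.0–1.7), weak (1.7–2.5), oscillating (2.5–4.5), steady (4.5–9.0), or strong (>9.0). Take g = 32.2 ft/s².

Fr₁ = V₁/√(g·y₁) = 105/√(32.2×2.40) = 11.9.
Fr₁ = 11.9 lies in the strong range.

Fr₁ = 11.9; strong jump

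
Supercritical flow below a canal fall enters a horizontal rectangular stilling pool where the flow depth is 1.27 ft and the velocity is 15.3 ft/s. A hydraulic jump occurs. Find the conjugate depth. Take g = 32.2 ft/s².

y₂ = 3.71 ft

Fr₁ = V₁/√(g·y₁) = 15.3/√(32.2×1.27) = 2.39.
From the momentum equation for a rectangular channel, y₂/y₁ = ½[√(1 + 8Fr₁²) − 1] = ½[√46.79 − 1] = 2.92.
y₂ = 2.92 × 1.27 = 3.71 ft.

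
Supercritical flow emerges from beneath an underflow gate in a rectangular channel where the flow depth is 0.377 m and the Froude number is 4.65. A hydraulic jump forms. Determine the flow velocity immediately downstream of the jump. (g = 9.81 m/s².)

Fr₁ = 4.65 (given).
Conjugate-depth relation: y₂/y₁ = ½[√(1 + 8Fr₁²) − 1] = ½[√174.0 − 1] = 6.10.
y₂ = 6.10 × 0.377 = 2.30 m.
V₁ = Fr₁·√(g·y₁) = 4.65×√(9.81×0.377) = 8.94 m/s; q = V₁·y₁ = 3.37 m²/s.
V₂ = q/y₂ = 3.37/2.30 = 1.47 m/s.

V₂ = 1.47 m/s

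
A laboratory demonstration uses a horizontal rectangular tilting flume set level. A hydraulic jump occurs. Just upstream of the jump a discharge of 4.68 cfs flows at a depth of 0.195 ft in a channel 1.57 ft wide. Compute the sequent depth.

y₂ = 1.59 ft

q = Q/b = 4.68/1.57 = 2.98 ft²/s; V₁ = q/y₁ = 15.3 ft/s. Fr₁ = V₁/√(g·y₁) = 6.10.
Sequent-depth ratio: y₂/y₁ = ½[√(1 + 8Fr₁²) − 1] = ½[√298.7 − 1] = 8.14.
y₂ = 8.14 × 0.195 = 1.59 ft.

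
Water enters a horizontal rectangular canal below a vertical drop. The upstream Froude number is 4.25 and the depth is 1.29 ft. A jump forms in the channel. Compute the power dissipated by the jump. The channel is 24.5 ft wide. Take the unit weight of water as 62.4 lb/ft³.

Fr₁ = 4.25 (given).
Sequent-depth ratio: y₂/y₁ = ½[√(1 + 8Fr₁²) − 1] = ½[√145.5 − 1] = 5.53.
y₂ = 5.53 × 1.29 = 7.14 ft.
Head loss: ΔE = (y₂ − y₁)³/(4y₁y₂) = (7.14 − 1.29)³/(4×1.29×7.14) = 200/36.8 = 5.42 ft.
V₁ = Fr₁·√(g·y₁) = 4.25×√(32.2×1.29) = 27.4 ft/s; q = V₁·y₁ = 35.3 ft²/s. Q = q·b = 35.3 × 24.5 = 866 cfs. P = γ·Q·ΔE/550 = 62.4 × 866 × 5.42 / 550 = 533 hp.

P = 533 hp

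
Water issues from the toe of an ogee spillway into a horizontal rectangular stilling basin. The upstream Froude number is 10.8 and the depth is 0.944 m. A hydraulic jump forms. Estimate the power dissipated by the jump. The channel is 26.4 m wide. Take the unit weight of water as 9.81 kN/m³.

P = 335803 kW

Fr₁ = 10.8 (given).
Sequent-depth ratio: y₂/y₁ = ½[√(1 + 8Fr₁²) − 1] = ½[√934.1 − 1] = 14.8.
y₂ = 14.8 × 0.944 = 14.0 m.
V₁ = Fr₁·√(g·y₁) = 10.8×√(9.81×0.944) = 32.9 m/s; q = V₁·y₁ = 31.0 m²/s. V₂ = q/y₂ = 31.0/14.0 = 2.22 m/s. E₁ = y₁ + V₁²/2g = 56.0 m; E₂ = y₂ + V₂²/2g = 14.2 m. ΔE = E₁ − E₂ = 41.8 m.
Q = q·b = 31.0 × 26.4 = 819 m³/s. P = γ·Q·ΔE = 9.81 × 819 × 41.8 = 335803 kW.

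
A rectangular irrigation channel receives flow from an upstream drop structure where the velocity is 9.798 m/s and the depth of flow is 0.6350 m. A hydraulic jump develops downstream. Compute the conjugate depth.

Fr₁ = V₁/√(g·y₁) = 9.798/√(9.81×0.6350) = 3.926.
Conjugate-depth relation: y₂/y₁ = ½[√(1 + 8Fr₁²) − 1] = ½[√124.29 − 1] = 5.074.
y₂ = 5.074 × 0.6350 = 3.222 m.

y₂ = 3.222 m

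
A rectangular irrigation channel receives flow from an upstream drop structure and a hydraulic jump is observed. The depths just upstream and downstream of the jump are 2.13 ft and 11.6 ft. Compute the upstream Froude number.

Fr₁ = 4.19

For a rectangular channel the momentum equation gives q² = ½·g·y₁·y₂·(y₁ + y₂) = ½×32.2×2.13×11.6×13.7 = 5462.
q = √5462 = 73.9 ft²/s.
V₁ = q/y₁ = 34.7 ft/s; Fr₁ = V₁/√(g·y₁) = 4.19.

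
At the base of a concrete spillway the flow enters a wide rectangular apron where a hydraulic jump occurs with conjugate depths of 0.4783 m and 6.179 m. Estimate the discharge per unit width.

For a rectangular channel the momentum equation gives q² = ½·g·y₁·y₂·(y₁ + y₂) = ½×9.81×0.4783×6.179×6.657 = 96.51.
q = √96.51 = 9.824 m²/s.

q = 9.824 m²/s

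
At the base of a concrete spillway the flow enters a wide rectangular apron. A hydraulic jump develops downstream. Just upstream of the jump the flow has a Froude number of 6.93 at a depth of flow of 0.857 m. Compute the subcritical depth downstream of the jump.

Fr₁ = 6.93 (given).
Bélanger equation: y₂/y₁ = ½[√(1 + 8Fr₁²) − 1] = ½[√385.2 − 1] = 9.31.
y₂ = 9.31 × 0.857 = 7.98 m.

y₂ = 7.98 m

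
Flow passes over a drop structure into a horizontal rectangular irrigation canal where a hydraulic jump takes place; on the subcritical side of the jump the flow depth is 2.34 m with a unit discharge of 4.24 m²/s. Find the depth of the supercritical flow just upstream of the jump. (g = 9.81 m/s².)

V₂ = q/y₂ = 4.24/2.34 = 1.81 m/s; Fr₂ = V₂/√(g·y₂) = 0.378.
Since the conjugate-depth ratio holds either way, y₁/y₂ = ½[√(1 + 8Fr₂²) − 1] = ½[√2.144 − 1] = 0.232.
y₁ = 0.232 × 2.34 = 0.543 m.

y₁ = 0.543 m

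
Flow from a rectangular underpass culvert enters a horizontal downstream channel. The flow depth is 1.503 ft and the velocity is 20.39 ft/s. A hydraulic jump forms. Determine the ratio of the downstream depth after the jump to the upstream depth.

Fr₁ = V₁/√(g·y₁) = 20.39/√(32.2×1.503) = 2.931.
From the momentum equation for a rectangular channel, y₂/y₁ = ½[√(1 + 8Fr₁²) − 1] = ½[√69.724 − 1] = 3.675.

y₂/y₁ = 3.675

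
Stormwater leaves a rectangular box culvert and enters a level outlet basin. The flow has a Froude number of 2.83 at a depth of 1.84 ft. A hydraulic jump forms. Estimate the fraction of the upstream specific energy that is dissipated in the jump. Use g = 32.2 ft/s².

Fr₁ = 2.83 (given).
Bélanger equation: y₂/y₁ = ½[√(1 + 8Fr₁²) − 1] = ½[√65.07 − 1] = 3.53.
y₂ = 3.53 × 1.84 = 6.50 ft.
E₁ = y₁(1 + Fr₁²/2) = 1.84×(1 + 2.83²/2) = 9.21 ft. ΔE = (y₂ − y₁)³/(4y₁y₂) = 2.12 ft. ΔE/E₁ = 2.12/9.21 = 0.230.

ΔE/E₁ = 0.230 (23.0%)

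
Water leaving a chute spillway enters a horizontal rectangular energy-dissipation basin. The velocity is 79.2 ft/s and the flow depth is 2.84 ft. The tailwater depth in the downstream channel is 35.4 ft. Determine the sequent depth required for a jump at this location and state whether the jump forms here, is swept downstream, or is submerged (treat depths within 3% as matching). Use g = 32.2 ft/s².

Fr₁ = V₁/√(g·y₁) = 79.2/√(32.2×2.84) = 8.28.
By Bélanger, y₂/y₁ = ½[√(1 + 8Fr₁²) − 1] = ½[√549.7 − 1] = 11.2.
y₂ = 11.2 × 2.84 = 31.9 ft.
Tailwater y_tw = 35.4 ft: y_tw > y₂, so the jump is submerged.

y₂ = 31.9 ft; the jump is submerged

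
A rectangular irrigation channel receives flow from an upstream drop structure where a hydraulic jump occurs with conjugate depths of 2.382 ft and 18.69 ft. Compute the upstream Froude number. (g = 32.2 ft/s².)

Fr₁ = 5.891

For a rectangular channel the momentum equation gives q² = ½·g·y₁·y₂·(y₁ + y₂) = ½×32.2×2.382×18.69×21.07 = 15104.
q = √15104 = 122.9 ft²/s.
V₁ = q/y₁ = 51.59 ft/s; Fr₁ = V₁/√(g·y₁) = 5.891.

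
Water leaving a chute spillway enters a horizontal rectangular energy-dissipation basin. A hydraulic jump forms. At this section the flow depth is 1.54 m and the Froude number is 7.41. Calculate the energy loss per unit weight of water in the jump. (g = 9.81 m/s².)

Fr₁ = 7.41 (given).
Conjugate-depth relation: y₂/y₁ = ½[√(1 + 8Fr₁²) − 1] = ½[√440.3 − 1] = 9.99.
y₂ = 9.99 × 1.54 = 15.4 m.
Head loss: ΔE = (y₂ − y₁)³/(4y₁y₂) = (15.4 − 1.54)³/(4×1.54×15.4) = 2655/94.8 = 28.0 m.

ΔE = 28.0 m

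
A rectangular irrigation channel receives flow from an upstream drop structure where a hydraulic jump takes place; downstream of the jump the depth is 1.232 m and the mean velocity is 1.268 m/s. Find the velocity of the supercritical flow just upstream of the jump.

V₁ = 5.806 m/s

Fr₂ = V₂/√(g·y₂) = 1.268/√(9.81×1.232) = 0.3647.
From the momentum equation (using Fr₂), y₁/y₂ = ½[√(1 + 8Fr₂²) − 1] = ½[√2.0643 − 1] = 0.2184.
y₁ = 0.2184 × 1.232 = 0.2690 m.
V₁ = q/y₁ = 1.562/0.2690 = 5.806 m/s.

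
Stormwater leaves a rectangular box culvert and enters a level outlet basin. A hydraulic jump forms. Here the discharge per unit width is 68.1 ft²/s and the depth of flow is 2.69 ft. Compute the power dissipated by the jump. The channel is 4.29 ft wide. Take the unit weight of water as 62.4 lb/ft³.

P = 88.8 hp

V₁ = q/y₁ = 68.1/2.69 = 25.3 ft/s. Fr₁ = V₁/√(g·y₁) = 25.3/√(32.2×2.69) = 2.72.
By Bélanger, y₂/y₁ = ½[√(1 + 8Fr₁²) − 1] = ½[√60.19 − 1] = 3.38.
y₂ = 3.38 × 2.69 = 9.09 ft.
Head loss: ΔE = (y₂ − y₁)³/(4y₁y₂) = (9.09 − 2.69)³/(4×2.69×9.09) = 262/97.8 = 2.68 ft.
Q = q·b = 68.1 × 4.29 = 292 cfs. P = γ·Q·ΔE/550 = 62.4 × 292 × 2.68 / 550 = 88.8 hp.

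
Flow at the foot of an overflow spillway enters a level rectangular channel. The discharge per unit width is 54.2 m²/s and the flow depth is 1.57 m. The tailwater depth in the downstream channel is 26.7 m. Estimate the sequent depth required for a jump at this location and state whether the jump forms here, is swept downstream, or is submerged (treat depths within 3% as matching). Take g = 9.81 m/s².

y₂ = 18.8 m; the jump is submerged

V₁ = q/y₁ = 54.2/1.57 = 34.5 m/s. Fr₁ = V₁/√(g·y₁) = 34.5/√(9.81×1.57) = 8.80.
Sequent-depth ratio: y₂/y₁ = ½[√(1 + 8Fr₁²) − 1] = ½[√620.0 − 1] = 12.0.
y₂ = 12.0 × 1.57 = 18.8 m.
Tailwater y_tw = 26.7 m: y_tw > y₂, so the jump is submerged.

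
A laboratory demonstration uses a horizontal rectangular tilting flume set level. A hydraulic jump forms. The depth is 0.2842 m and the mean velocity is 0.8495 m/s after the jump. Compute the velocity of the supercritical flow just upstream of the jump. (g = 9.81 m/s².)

Fr₂ = V₂/√(g·y₂) = 0.8495/√(9.81×0.2842) = 0.5088.
The Bélanger relation is symmetric: y₁/y₂ = ½[√(1 + 8Fr₂²) − 1] = ½[√3.0707 − 1] = 0.3762.
y₁ = 0.3762 × 0.2842 = 0.1069 m.
V₁ = q/y₁ = 0.2414/0.1069 = 2.258 m/s.

V₁ = 2.258 m/s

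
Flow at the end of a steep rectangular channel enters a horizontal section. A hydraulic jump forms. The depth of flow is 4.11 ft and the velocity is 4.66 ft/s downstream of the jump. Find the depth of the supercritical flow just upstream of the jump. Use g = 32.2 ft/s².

Fr₂ = V₂/√(g·y₂) = 4.66/√(32.2×4.11) = 0.405.
Since the conjugate-depth ratio holds either way, y₁/y₂ = ½[√(1 + 8Fr₂²) − 1] = ½[√2.313 − 1] = 0.260.
y₁ = 0.260 × 4.11 = 1.07 ft.

y₁ = 1.07 ft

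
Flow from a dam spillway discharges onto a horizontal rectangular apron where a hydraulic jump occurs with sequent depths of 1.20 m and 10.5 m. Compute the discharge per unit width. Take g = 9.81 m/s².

For a rectangular channel the momentum equation gives q² = ½·g·y₁·y₂·(y₁ + y₂) = ½×9.81×1.20×10.5×11.7 = 723.
q = √723 = 26.9 m²/s.

q = 26.9 m²/s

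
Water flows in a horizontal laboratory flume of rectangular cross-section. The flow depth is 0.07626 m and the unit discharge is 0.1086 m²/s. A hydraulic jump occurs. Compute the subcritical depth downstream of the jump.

y₂ = 0.1435 m

V₁ = q/y₁ = 0.1086/0.07626 = 1.424 m/s. Fr₁ = V₁/√(g·y₁) = 1.424/√(9.81×0.07626) = 1.646.
Sequent-depth ratio: y₂/y₁ = ½[√(1 + 8Fr₁²) − 1] = ½[√22.687 − 1] = 1.882.
y₂ = 1.882 × 0.07626 = 0.1435 m.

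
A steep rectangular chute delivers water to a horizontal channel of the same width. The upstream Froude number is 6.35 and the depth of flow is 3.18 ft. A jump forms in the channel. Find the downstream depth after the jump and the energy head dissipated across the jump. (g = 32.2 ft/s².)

Fr₁ = 6.35 (given).
From the momentum equation for a rectangular channel, y₂/y₁ = ½[√(1 + 8Fr₁²) − 1] = ½[√323.6 − 1] = 8.49.
y₂ = 8.49 × 3.18 = 27.0 ft.
V₁ = Fr₁·√(g·y₁) = 6.35×√(32.2×3.18) = 64.3 ft/s; q = V₁·y₁ = 204 ft²/s. V₂ = q/y₂ = 204/27.0 = 7.56 ft/s. E₁ = y₁ + V₁²/2g = 67.3 ft; E₂ = y₂ + V₂²/2g = 27.9 ft. ΔE = E₁ − E₂ = 39.4 ft.

y₂ = 27.0 ft; ΔE = 39.4 ft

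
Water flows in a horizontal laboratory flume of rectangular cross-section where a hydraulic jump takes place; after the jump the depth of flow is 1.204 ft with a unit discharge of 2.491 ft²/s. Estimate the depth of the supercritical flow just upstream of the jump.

y₁ = 0.2241 ft

V₂ = q/y₂ = 2.491/1.204 = 2.069 ft/s; Fr₂ = V₂/√(g·y₂) = 0.3323.
The Bélanger relation is symmetric: y₁/y₂ = ½[√(1 + 8Fr₂²) − 1] = ½[√1.8833 − 1] = 0.1862.
y₁ = 0.1862 × 1.204 = 0.2241 ft.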